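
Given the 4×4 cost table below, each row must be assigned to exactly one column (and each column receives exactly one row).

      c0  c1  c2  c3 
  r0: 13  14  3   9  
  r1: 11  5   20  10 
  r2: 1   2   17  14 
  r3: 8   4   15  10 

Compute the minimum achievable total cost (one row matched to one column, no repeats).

Minimum assignment cost: 18

optimal assignment: row0→col2 (cost 3), row1→col3 (cost 10), row2→col0 (cost 1), row3→col1 (cost 4)
total = 3 + 10 + 1 + 4 = 18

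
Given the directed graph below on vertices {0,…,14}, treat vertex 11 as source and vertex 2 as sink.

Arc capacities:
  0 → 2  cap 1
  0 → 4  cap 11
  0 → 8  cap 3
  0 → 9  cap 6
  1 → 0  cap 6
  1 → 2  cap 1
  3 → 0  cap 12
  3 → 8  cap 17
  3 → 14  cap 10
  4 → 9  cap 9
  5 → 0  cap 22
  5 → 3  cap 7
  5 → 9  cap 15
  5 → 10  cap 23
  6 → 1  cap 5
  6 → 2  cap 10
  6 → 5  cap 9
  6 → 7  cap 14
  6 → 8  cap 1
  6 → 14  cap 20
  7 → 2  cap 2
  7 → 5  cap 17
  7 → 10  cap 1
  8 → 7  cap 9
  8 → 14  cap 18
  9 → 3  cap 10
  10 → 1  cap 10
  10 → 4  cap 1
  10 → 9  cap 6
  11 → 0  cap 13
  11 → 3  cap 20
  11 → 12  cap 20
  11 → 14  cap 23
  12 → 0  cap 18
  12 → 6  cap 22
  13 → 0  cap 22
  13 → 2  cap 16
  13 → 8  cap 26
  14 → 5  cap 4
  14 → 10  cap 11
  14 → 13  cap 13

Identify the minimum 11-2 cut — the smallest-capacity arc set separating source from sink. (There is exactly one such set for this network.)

augment #1: 11→0→2 push 1
augment #2: 11→12→6→2 push 10
augment #3: 11→14→13→2 push 13
augment #4: 11→0→8→7→2 push 2
augment #5: 11→12→6→1→2 push 1
max flow = 27; residual-reachable set from 11 gives S-side
cut edges (S→T): {(0,2), (1,2), (6,2), (7,2), (14,13)} total cap 27

Min-cut arcs: {(0,2), (1,2), (6,2), (7,2), (14,13)} (total capacity 27)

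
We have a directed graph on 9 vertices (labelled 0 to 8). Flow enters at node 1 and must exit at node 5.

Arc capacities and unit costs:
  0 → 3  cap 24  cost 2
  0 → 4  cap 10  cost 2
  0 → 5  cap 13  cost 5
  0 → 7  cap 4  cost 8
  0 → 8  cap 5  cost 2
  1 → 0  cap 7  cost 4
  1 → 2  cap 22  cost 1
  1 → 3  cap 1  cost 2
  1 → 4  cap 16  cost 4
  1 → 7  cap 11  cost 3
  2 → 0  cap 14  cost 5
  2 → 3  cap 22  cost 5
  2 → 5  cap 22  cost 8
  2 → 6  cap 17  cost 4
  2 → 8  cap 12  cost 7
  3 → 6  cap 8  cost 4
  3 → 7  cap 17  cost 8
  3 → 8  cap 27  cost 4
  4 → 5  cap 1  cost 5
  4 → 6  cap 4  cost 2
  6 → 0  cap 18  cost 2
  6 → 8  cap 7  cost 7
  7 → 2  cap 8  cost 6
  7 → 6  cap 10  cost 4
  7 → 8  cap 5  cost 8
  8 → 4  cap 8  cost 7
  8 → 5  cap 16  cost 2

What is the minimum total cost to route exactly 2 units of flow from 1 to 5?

Minimum cost for 2 units: 16

shortest-cost path #1: 1→3→8→5 push 1 @ unit cost 8 (adds 8)
shortest-cost path #2: 1→0→8→5 push 1 @ unit cost 8 (adds 8)
total cost = 16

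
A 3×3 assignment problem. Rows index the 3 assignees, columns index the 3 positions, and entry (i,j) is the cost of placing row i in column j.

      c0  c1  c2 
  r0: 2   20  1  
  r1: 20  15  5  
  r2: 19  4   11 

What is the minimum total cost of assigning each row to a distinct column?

optimal assignment: row0→col0 (cost 2), row1→col2 (cost 5), row2→col1 (cost 4)
total = 2 + 5 + 4 = 11

Minimum assignment cost: 11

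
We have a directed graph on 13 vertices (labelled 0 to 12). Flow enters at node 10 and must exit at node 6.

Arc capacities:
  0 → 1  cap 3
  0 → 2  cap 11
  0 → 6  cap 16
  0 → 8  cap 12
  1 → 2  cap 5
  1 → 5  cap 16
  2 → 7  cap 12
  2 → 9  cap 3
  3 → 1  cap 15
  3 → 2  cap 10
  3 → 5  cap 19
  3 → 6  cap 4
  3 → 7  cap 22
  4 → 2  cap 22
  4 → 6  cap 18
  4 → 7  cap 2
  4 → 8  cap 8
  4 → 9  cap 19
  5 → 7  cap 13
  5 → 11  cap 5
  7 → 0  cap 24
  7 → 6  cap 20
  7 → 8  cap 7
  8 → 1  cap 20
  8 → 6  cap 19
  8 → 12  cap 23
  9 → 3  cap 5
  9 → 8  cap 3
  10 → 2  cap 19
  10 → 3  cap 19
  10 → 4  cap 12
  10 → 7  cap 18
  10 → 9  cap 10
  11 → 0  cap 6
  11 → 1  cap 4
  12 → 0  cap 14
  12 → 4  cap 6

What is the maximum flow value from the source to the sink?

Maximum flow value: 69

augment #1: 10→3→6 bottleneck 4, total now 4
augment #2: 10→4→6 bottleneck 12, total now 16
augment #3: 10→7→6 bottleneck 18, total now 34
augment #4: 10→2→7→6 bottleneck 2, total now 36
augment #5: 10→9→8→6 bottleneck 3, total now 39
augment #6: 10→2→7→0→6 bottleneck 10, total now 49
augment #7: 10→3→7→0→6 bottleneck 6, total now 55
augment #8: 10→3→7→8→6 bottleneck 7, total now 62
augment #9: 10→3→7→0→8→6 bottleneck 2, total now 64
augment #10: 10→9→3→7→0→8→6 bottleneck 5, total now 69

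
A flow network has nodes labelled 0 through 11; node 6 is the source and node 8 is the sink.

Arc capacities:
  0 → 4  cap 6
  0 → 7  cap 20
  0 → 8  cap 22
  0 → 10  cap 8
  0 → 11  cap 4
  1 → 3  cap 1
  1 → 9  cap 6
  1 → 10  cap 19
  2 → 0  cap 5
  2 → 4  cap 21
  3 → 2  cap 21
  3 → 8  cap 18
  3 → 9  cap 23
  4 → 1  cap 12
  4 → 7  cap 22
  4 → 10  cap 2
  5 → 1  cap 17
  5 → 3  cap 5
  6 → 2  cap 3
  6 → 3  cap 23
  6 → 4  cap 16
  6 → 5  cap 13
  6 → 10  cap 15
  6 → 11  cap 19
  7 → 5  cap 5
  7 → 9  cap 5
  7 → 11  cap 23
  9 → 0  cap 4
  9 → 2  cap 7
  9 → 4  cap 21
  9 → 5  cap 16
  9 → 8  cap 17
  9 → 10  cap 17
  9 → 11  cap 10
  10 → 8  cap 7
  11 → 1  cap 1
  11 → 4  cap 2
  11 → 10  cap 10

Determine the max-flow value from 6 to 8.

augment #1: 6→3→8 bottleneck 18, total now 18
augment #2: 6→10→8 bottleneck 7, total now 25
augment #3: 6→2→0→8 bottleneck 3, total now 28
augment #4: 6→3→9→8 bottleneck 5, total now 33
augment #5: 6→4→1→9→8 bottleneck 6, total now 39
augment #6: 6→4→7→9→8 bottleneck 5, total now 44
augment #7: 6→5→3→9→8 bottleneck 1, total now 45
augment #8: 6→5→3→2→0→8 bottleneck 2, total now 47
augment #9: 6→5→3→9→0→8 bottleneck 2, total now 49
augment #10: 6→4→1→3→9→0→8 bottleneck 1, total now 50

Maximum flow value: 50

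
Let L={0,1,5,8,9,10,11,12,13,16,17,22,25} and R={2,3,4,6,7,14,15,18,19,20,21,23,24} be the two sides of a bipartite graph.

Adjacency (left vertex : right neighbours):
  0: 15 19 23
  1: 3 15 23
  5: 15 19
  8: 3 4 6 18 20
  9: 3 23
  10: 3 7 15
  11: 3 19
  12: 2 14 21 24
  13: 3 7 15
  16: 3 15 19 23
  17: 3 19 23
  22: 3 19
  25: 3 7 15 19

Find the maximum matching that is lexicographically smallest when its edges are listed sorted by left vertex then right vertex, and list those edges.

Lex-smallest maximum matching: {(0,15), (1,3), (5,19), (8,4), (9,23), (10,7), (12,2)}

|M| = 7 (so the lex-smallest maximum matching has 7 edges)
process left vertices in ascending order; for each, take the smallest-labelled available neighbour that still permits 7 edges overall, or leave it unmatched if none does
lex-smallest matching: {0-15, 1-3, 5-19, 8-4, 9-23, 10-7, 12-2}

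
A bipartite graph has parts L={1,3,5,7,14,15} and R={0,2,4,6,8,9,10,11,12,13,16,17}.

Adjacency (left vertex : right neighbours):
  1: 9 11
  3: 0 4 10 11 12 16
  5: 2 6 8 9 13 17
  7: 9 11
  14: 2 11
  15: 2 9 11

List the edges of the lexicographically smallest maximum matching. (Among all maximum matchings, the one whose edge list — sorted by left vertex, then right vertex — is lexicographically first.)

|M| = 5 (so the lex-smallest maximum matching has 5 edges)
process left vertices in ascending order; for each, take the smallest-labelled available neighbour that still permits 5 edges overall, or leave it unmatched if none does
lex-smallest matching: {1-9, 3-0, 5-6, 7-11, 14-2}

Lex-smallest maximum matching: {(1,9), (3,0), (5,6), (7,11), (14,2)}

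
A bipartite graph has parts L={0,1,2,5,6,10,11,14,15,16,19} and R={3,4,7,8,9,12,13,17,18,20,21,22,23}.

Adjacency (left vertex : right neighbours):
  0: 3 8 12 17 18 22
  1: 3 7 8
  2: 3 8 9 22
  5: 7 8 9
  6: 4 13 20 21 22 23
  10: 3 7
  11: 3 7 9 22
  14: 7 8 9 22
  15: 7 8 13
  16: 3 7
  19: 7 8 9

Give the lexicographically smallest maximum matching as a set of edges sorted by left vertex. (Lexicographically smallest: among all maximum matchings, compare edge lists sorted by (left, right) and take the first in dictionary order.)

Lex-smallest maximum matching: {(0,12), (1,3), (2,8), (5,7), (6,4), (11,9), (14,22), (15,13)}

|M| = 8 (so the lex-smallest maximum matching has 8 edges)
process left vertices in ascending order; for each, take the smallest-labelled available neighbour that still permits 8 edges overall, or leave it unmatched if none does
lex-smallest matching: {0-12, 1-3, 2-8, 5-7, 6-4, 11-9, 14-22, 15-13}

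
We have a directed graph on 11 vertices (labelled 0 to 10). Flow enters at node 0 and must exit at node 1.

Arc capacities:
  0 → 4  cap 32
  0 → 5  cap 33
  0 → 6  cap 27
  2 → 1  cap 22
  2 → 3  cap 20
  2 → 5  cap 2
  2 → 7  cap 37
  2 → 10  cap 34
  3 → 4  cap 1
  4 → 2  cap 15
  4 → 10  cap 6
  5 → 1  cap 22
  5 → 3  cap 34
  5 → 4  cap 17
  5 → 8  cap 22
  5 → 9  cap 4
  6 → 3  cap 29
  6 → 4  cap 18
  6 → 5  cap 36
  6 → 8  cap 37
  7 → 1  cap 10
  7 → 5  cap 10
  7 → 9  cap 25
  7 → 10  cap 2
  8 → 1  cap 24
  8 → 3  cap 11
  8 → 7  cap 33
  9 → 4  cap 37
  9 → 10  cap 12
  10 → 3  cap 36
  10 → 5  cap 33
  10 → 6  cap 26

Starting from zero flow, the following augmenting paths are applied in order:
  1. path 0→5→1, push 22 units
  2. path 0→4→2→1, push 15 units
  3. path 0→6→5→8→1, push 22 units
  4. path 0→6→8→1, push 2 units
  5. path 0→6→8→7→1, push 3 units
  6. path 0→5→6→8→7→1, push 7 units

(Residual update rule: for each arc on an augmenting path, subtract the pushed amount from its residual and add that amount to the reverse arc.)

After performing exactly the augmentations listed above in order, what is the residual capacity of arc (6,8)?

Residual capacity of (6,8): 25

after path 1 (0→5→1, push 22): res(6,8)=37
after path 2 (0→4→2→1, push 15): res(6,8)=37
after path 3 (0→6→5→8→1, push 22): res(6,8)=37
after path 4 (0→6→8→1, push 2): res(6,8)=35
after path 5 (0→6→8→7→1, push 3): res(6,8)=32
after path 6 (0→5→6→8→7→1, push 7): res(6,8)=25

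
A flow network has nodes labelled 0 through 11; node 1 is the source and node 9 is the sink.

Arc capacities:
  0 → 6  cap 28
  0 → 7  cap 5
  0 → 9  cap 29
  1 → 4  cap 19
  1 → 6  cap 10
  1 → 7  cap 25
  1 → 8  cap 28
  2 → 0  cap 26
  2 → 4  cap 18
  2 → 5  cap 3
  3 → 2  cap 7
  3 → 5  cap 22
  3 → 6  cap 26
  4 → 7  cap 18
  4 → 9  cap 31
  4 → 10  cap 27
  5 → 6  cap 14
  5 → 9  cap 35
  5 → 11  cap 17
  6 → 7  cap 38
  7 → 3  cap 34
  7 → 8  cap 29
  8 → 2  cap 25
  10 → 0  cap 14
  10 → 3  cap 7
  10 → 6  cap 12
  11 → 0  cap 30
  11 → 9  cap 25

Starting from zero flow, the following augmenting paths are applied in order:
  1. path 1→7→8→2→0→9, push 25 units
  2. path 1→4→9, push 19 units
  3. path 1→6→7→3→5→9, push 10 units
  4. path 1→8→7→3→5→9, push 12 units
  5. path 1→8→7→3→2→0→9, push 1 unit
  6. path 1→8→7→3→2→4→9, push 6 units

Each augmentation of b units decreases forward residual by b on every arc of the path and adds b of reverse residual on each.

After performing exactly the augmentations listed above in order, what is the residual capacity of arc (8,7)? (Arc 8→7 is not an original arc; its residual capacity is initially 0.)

Residual capacity of (8,7): 6

after path 1 (1→7→8→2→0→9, push 25): res(8,7)=25
after path 2 (1→4→9, push 19): res(8,7)=25
after path 3 (1→6→7→3→5→9, push 10): res(8,7)=25
after path 4 (1→8→7→3→5→9, push 12): res(8,7)=13
after path 5 (1→8→7→3→2→0→9, push 1): res(8,7)=12
after path 6 (1→8→7→3→2→4→9, push 6): res(8,7)=6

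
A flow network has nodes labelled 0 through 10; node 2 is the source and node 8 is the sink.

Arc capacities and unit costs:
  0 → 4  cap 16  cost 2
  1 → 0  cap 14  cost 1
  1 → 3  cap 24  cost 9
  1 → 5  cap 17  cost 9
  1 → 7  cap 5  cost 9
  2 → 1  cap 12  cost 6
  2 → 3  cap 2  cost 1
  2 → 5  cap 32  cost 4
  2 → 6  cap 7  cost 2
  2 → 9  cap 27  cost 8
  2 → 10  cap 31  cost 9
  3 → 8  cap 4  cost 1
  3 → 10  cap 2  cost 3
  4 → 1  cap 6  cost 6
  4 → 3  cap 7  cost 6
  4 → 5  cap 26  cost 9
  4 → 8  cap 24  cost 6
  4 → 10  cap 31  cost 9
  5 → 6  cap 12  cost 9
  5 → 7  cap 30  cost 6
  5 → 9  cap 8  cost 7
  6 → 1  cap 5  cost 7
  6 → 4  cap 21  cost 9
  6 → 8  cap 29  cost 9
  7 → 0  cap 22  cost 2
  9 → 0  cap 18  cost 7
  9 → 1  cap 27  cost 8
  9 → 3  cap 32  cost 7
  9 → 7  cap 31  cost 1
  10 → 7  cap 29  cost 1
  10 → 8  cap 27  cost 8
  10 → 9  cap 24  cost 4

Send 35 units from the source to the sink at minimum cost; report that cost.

shortest-cost path #1: 2→3→8 push 2 @ unit cost 2 (adds 4)
shortest-cost path #2: 2→6→8 push 7 @ unit cost 11 (adds 77)
shortest-cost path #3: 2→1→0→4→8 push 12 @ unit cost 15 (adds 180)
shortest-cost path #4: 2→9→3→8 push 2 @ unit cost 16 (adds 32)
shortest-cost path #5: 2→10→8 push 12 @ unit cost 17 (adds 204)
total cost = 497

Minimum cost for 35 units: 497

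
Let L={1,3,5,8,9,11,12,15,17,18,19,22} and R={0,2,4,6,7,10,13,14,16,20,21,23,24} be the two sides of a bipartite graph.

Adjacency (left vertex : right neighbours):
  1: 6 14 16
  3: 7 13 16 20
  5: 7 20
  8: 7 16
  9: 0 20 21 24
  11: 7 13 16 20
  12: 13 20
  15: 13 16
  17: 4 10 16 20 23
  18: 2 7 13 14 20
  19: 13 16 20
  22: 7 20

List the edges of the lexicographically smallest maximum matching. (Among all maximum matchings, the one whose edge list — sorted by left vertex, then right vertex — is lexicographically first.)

Lex-smallest maximum matching: {(1,6), (3,7), (5,20), (8,16), (9,0), (11,13), (17,4), (18,2)}

|M| = 8 (so the lex-smallest maximum matching has 8 edges)
process left vertices in ascending order; for each, take the smallest-labelled available neighbour that still permits 8 edges overall, or leave it unmatched if none does
lex-smallest matching: {1-6, 3-7, 5-20, 8-16, 9-0, 11-13, 17-4, 18-2}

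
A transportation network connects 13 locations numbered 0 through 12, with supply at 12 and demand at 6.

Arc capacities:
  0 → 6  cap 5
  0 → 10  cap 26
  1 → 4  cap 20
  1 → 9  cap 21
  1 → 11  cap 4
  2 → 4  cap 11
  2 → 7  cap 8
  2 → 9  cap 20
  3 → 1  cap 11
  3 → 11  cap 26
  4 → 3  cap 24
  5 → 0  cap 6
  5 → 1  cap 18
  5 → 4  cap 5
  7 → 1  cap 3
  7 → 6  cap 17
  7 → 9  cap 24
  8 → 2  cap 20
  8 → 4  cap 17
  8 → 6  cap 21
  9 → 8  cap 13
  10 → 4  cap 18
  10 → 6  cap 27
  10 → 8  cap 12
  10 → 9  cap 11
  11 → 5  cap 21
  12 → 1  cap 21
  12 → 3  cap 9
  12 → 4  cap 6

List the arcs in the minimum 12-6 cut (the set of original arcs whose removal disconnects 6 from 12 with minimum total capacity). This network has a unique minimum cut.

augment #1: 12→1→9→8→6 push 13
augment #2: 12→1→11→5→0→6 push 4
augment #3: 12→3→11→5→0→6 push 1
augment #4: 12→3→11→5→0→10→6 push 1
max flow = 19; residual-reachable set from 12 gives S-side
cut edges (S→T): {(5,0), (9,8)} total cap 19

Min-cut arcs: {(5,0), (9,8)} (total capacity 19)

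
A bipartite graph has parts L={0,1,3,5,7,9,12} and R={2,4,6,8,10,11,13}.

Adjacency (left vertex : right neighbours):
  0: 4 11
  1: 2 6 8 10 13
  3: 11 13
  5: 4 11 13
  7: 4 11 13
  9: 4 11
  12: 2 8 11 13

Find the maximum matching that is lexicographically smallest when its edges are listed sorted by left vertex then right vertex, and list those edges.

|M| = 5 (so the lex-smallest maximum matching has 5 edges)
process left vertices in ascending order; for each, take the smallest-labelled available neighbour that still permits 5 edges overall, or leave it unmatched if none does
lex-smallest matching: {0-4, 1-2, 3-11, 5-13, 12-8}

Lex-smallest maximum matching: {(0,4), (1,2), (3,11), (5,13), (12,8)}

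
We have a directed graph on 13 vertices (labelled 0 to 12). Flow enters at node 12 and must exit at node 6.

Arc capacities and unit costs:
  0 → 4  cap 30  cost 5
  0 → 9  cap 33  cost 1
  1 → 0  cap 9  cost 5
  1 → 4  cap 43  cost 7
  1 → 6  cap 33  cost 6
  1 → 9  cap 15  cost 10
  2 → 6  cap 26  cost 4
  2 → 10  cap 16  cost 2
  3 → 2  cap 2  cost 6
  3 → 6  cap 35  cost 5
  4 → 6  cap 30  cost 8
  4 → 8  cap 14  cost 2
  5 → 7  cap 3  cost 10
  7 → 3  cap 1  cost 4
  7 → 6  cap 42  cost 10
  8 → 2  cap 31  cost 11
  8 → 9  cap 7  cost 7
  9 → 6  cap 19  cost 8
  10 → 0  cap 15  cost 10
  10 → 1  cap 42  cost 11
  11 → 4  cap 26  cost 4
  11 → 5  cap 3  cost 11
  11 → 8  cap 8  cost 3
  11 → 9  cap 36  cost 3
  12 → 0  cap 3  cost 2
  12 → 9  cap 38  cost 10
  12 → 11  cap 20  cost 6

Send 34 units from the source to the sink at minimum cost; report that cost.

Minimum cost for 34 units: 586

shortest-cost path #1: 12→0→9→6 push 3 @ unit cost 11 (adds 33)
shortest-cost path #2: 12→11→9→6 push 16 @ unit cost 17 (adds 272)
shortest-cost path #3: 12→11→4→6 push 4 @ unit cost 18 (adds 72)
shortest-cost path #4: 12→9→11→4→6 push 11 @ unit cost 19 (adds 209)
total cost = 586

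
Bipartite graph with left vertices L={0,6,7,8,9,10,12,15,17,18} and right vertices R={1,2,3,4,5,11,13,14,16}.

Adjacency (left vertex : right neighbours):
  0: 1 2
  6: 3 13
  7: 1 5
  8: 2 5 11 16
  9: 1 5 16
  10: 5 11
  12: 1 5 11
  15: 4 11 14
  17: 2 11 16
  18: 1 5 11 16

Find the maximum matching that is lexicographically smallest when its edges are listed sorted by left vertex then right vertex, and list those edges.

Lex-smallest maximum matching: {(0,1), (6,3), (7,5), (8,2), (9,16), (10,11), (15,4)}

|M| = 7 (so the lex-smallest maximum matching has 7 edges)
process left vertices in ascending order; for each, take the smallest-labelled available neighbour that still permits 7 edges overall, or leave it unmatched if none does
lex-smallest matching: {0-1, 6-3, 7-5, 8-2, 9-16, 10-11, 15-4}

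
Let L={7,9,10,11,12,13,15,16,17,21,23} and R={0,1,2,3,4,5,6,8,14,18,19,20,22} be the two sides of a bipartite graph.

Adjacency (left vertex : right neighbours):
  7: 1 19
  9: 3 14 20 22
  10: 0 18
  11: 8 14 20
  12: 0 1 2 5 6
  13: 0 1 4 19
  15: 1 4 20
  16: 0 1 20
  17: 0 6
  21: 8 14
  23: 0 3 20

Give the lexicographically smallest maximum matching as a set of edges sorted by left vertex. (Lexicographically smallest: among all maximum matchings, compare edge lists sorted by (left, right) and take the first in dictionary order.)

Lex-smallest maximum matching: {(7,1), (9,3), (10,18), (11,8), (12,2), (13,19), (15,4), (16,0), (17,6), (21,14), (23,20)}

|M| = 11 (so the lex-smallest maximum matching has 11 edges)
process left vertices in ascending order; for each, take the smallest-labelled available neighbour that still permits 11 edges overall, or leave it unmatched if none does
lex-smallest matching: {7-1, 9-3, 10-18, 11-8, 12-2, 13-19, 15-4, 16-0, 17-6, 21-14, 23-20}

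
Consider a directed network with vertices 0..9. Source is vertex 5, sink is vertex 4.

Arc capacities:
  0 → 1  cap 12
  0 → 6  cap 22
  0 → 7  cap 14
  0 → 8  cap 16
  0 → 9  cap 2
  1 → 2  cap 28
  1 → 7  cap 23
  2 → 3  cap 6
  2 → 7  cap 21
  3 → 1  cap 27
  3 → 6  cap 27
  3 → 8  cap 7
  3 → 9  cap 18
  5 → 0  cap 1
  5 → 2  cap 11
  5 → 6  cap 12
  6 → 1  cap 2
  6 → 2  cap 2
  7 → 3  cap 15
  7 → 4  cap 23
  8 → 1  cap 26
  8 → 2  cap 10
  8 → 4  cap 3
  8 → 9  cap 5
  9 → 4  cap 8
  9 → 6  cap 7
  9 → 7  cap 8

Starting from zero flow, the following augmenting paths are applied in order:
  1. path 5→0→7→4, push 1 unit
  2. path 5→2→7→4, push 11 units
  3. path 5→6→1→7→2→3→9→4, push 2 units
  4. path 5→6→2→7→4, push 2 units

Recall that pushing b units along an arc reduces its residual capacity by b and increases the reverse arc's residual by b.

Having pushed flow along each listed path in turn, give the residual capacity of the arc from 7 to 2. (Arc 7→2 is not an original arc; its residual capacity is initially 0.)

after path 1 (5→0→7→4, push 1): res(7,2)=0
after path 2 (5→2→7→4, push 11): res(7,2)=11
after path 3 (5→6→1→7→2→3→9→4, push 2): res(7,2)=9
after path 4 (5→6→2→7→4, push 2): res(7,2)=11

Residual capacity of (7,2): 11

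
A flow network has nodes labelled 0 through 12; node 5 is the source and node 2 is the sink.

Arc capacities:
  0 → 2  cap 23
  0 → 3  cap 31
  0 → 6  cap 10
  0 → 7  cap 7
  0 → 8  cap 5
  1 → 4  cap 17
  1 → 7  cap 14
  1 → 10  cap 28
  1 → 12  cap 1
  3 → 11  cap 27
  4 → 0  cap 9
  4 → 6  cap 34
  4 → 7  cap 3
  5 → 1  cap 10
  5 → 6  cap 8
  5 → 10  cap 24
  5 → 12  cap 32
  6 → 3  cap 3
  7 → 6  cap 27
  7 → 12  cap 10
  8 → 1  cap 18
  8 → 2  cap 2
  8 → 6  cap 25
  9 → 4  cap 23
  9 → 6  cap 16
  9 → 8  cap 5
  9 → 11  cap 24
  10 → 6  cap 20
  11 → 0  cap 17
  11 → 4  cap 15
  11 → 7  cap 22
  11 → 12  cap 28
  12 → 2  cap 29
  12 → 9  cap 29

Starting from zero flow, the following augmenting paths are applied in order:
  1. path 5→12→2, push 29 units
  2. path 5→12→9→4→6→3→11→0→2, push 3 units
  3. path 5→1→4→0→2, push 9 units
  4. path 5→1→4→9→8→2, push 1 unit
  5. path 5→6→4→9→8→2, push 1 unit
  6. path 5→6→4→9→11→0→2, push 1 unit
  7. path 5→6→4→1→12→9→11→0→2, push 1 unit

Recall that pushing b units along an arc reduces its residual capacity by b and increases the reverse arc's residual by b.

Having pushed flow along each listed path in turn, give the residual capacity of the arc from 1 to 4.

Residual capacity of (1,4): 8

after path 1 (5→12→2, push 29): res(1,4)=17
after path 2 (5→12→9→4→6→3→11→0→2, push 3): res(1,4)=17
after path 3 (5→1→4→0→2, push 9): res(1,4)=8
after path 4 (5→1→4→9→8→2, push 1): res(1,4)=7
after path 5 (5→6→4→9→8→2, push 1): res(1,4)=7
after path 6 (5→6→4→9→11→0→2, push 1): res(1,4)=7
after path 7 (5→6→4→1→12→9→11→0→2, push 1): res(1,4)=8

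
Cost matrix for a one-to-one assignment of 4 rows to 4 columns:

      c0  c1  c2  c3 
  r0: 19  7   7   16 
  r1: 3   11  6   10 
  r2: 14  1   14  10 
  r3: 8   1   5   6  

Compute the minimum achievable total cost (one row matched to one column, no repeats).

optimal assignment: row0→col2 (cost 7), row1→col0 (cost 3), row2→col1 (cost 1), row3→col3 (cost 6)
total = 7 + 3 + 1 + 6 = 17

Minimum assignment cost: 17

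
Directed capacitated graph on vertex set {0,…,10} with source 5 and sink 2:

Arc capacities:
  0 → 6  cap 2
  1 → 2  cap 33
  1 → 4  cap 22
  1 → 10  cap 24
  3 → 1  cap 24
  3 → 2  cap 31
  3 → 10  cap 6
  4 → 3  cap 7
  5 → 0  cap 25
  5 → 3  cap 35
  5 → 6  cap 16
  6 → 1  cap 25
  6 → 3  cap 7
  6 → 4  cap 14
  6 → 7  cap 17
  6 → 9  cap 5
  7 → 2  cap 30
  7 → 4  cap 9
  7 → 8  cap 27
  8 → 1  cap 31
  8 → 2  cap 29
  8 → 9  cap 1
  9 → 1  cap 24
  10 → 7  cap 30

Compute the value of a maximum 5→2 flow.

augment #1: 5→3→2 bottleneck 31, total now 31
augment #2: 5→3→1→2 bottleneck 4, total now 35
augment #3: 5→6→1→2 bottleneck 16, total now 51
augment #4: 5→0→6→1→2 bottleneck 2, total now 53

Maximum flow value: 53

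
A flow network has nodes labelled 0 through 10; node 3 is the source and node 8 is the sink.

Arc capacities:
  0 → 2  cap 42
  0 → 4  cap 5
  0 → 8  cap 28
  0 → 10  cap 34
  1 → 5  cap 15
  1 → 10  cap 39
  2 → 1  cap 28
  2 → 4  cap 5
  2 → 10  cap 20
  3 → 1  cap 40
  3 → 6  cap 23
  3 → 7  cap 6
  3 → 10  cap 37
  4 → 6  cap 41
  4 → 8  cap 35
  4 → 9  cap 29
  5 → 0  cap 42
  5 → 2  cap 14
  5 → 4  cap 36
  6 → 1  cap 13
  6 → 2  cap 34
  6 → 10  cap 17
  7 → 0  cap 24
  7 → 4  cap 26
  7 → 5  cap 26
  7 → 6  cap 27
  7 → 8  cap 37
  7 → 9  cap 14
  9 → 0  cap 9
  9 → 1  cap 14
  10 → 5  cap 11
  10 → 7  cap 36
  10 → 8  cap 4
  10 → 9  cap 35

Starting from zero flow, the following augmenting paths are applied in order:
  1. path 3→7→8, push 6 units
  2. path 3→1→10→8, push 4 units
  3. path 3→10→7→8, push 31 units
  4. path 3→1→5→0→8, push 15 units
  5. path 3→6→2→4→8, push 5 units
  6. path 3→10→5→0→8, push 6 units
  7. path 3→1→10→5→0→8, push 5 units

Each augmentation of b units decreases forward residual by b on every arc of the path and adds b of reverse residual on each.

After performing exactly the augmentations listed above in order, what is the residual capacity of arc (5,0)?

after path 1 (3→7→8, push 6): res(5,0)=42
after path 2 (3→1→10→8, push 4): res(5,0)=42
after path 3 (3→10→7→8, push 31): res(5,0)=42
after path 4 (3→1→5→0→8, push 15): res(5,0)=27
after path 5 (3→6→2→4→8, push 5): res(5,0)=27
after path 6 (3→10→5→0→8, push 6): res(5,0)=21
after path 7 (3→1→10→5→0→8, push 5): res(5,0)=16

Residual capacity of (5,0): 16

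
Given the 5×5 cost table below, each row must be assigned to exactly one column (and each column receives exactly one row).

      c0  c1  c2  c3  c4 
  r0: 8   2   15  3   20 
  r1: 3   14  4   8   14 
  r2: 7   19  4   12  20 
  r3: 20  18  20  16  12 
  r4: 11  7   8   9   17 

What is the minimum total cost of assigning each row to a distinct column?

Minimum assignment cost: 29

optimal assignment: row0→col3 (cost 3), row1→col0 (cost 3), row2→col2 (cost 4), row3→col4 (cost 12), row4→col1 (cost 7)
total = 3 + 3 + 4 + 12 + 7 = 29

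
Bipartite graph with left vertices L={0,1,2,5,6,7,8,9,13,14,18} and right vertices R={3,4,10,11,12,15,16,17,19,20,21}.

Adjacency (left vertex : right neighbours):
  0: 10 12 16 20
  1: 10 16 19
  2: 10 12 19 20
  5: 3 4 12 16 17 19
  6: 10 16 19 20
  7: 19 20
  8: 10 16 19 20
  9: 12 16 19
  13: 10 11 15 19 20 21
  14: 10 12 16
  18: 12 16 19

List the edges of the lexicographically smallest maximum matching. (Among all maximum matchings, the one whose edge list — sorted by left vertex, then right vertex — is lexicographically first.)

|M| = 7 (so the lex-smallest maximum matching has 7 edges)
process left vertices in ascending order; for each, take the smallest-labelled available neighbour that still permits 7 edges overall, or leave it unmatched if none does
lex-smallest matching: {0-10, 1-16, 2-12, 5-3, 6-19, 7-20, 13-11}

Lex-smallest maximum matching: {(0,10), (1,16), (2,12), (5,3), (6,19), (7,20), (13,11)}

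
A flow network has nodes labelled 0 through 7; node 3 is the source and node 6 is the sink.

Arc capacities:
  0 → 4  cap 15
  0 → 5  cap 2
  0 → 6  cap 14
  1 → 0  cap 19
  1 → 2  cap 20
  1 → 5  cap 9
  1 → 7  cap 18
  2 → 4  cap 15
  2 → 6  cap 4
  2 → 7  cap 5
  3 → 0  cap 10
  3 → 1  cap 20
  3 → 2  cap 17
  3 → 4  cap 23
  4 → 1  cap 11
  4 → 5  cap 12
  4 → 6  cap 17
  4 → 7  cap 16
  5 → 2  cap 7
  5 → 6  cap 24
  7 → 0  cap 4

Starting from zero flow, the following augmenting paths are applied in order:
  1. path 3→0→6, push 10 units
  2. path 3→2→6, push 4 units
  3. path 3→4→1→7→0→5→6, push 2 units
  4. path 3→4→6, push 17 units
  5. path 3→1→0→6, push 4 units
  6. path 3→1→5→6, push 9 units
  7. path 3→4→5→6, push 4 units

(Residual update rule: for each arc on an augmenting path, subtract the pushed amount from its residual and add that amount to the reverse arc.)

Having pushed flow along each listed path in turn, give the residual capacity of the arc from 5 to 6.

after path 1 (3→0→6, push 10): res(5,6)=24
after path 2 (3→2→6, push 4): res(5,6)=24
after path 3 (3→4→1→7→0→5→6, push 2): res(5,6)=22
after path 4 (3→4→6, push 17): res(5,6)=22
after path 5 (3→1→0→6, push 4): res(5,6)=22
after path 6 (3→1→5→6, push 9): res(5,6)=13
after path 7 (3→4→5→6, push 4): res(5,6)=9

Residual capacity of (5,6): 9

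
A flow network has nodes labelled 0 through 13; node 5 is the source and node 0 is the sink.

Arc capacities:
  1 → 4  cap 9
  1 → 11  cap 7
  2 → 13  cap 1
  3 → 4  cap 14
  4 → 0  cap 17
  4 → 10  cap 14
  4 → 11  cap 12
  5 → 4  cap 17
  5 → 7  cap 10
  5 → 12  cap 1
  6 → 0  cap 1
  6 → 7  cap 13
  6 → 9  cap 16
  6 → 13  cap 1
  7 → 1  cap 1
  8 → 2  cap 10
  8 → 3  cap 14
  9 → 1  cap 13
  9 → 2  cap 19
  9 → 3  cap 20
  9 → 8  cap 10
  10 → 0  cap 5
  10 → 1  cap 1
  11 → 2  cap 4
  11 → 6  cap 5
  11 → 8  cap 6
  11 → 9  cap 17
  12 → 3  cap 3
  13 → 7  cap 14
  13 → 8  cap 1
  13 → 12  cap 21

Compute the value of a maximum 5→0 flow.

augment #1: 5→4→0 bottleneck 17, total now 17
augment #2: 5→7→1→4→10→0 bottleneck 1, total now 18
augment #3: 5→12→3→4→10→0 bottleneck 1, total now 19

Maximum flow value: 19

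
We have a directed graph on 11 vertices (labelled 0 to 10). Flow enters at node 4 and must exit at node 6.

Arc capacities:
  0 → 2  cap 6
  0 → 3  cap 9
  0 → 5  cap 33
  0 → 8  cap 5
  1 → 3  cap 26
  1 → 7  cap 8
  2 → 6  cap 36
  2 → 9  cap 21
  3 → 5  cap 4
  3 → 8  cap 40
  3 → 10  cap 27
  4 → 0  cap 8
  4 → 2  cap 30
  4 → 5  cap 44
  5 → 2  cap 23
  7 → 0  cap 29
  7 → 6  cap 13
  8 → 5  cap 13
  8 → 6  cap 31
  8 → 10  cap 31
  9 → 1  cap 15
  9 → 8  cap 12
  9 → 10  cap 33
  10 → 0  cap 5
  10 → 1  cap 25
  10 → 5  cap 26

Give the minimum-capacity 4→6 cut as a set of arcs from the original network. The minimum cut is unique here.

Min-cut arcs: {(4,0), (4,2), (5,2)} (total capacity 61)

augment #1: 4→2→6 push 30
augment #2: 4→0→2→6 push 6
augment #3: 4→0→8→6 push 2
augment #4: 4→5→2→0→8→6 push 3
augment #5: 4→5→2→9→8→6 push 12
augment #6: 4→5→2→0→3→8→6 push 3
augment #7: 4→5→2→9→1→7→6 push 5
max flow = 61; residual-reachable set from 4 gives S-side
cut edges (S→T): {(4,0), (4,2), (5,2)} total cap 61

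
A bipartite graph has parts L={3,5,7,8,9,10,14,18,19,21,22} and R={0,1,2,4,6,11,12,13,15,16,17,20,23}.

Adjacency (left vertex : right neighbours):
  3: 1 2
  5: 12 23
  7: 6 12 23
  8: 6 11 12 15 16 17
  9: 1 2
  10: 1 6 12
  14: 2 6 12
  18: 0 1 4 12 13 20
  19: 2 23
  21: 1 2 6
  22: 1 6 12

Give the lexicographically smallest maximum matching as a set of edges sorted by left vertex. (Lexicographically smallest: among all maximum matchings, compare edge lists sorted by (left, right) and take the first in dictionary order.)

|M| = 7 (so the lex-smallest maximum matching has 7 edges)
process left vertices in ascending order; for each, take the smallest-labelled available neighbour that still permits 7 edges overall, or leave it unmatched if none does
lex-smallest matching: {3-1, 5-12, 7-6, 8-11, 9-2, 18-0, 19-23}

Lex-smallest maximum matching: {(3,1), (5,12), (7,6), (8,11), (9,2), (18,0), (19,23)}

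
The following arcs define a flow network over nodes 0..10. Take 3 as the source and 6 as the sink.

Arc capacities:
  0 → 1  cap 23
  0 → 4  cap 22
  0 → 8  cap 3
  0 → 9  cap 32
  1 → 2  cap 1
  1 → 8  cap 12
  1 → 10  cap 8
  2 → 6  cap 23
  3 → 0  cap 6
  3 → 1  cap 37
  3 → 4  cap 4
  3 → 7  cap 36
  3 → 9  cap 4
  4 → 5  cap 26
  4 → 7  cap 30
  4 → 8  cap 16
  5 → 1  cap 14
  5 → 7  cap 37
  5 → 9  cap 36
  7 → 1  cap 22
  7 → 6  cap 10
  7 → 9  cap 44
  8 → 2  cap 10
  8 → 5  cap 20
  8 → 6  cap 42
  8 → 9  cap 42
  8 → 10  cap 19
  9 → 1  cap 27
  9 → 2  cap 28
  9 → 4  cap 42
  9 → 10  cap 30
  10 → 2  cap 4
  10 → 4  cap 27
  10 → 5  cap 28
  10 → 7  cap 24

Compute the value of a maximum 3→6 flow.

Maximum flow value: 64

augment #1: 3→7→6 bottleneck 10, total now 10
augment #2: 3→0→8→6 bottleneck 3, total now 13
augment #3: 3→1→2→6 bottleneck 1, total now 14
augment #4: 3→1→8→6 bottleneck 12, total now 26
augment #5: 3→4→8→6 bottleneck 4, total now 30
augment #6: 3→9→2→6 bottleneck 4, total now 34
augment #7: 3→0→4→8→6 bottleneck 3, total now 37
augment #8: 3→1→10→2→6 bottleneck 4, total now 41
augment #9: 3→7→9→2→6 bottleneck 14, total now 55
augment #10: 3→1→10→4→8→6 bottleneck 4, total now 59
augment #11: 3→7→9→4→8→6 bottleneck 5, total now 64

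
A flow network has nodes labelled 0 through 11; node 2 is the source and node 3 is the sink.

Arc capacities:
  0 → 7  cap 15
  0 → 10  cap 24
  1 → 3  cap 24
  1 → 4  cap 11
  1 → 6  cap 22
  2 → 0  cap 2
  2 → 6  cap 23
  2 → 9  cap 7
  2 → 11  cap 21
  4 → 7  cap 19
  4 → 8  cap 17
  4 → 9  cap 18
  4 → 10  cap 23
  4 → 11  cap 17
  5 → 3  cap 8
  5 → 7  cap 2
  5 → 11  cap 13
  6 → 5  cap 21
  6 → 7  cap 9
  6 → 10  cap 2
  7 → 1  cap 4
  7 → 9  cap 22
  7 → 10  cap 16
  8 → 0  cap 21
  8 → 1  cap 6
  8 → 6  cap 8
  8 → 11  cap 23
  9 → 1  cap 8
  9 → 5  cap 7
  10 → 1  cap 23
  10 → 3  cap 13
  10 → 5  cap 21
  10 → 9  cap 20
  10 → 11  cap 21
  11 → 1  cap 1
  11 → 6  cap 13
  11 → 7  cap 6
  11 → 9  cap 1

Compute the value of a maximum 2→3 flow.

Maximum flow value: 38

augment #1: 2→0→10→3 bottleneck 2, total now 2
augment #2: 2→6→5→3 bottleneck 8, total now 10
augment #3: 2→6→10→3 bottleneck 2, total now 12
augment #4: 2→9→1→3 bottleneck 7, total now 19
augment #5: 2→11→1→3 bottleneck 1, total now 20
augment #6: 2→6→7→1→3 bottleneck 4, total now 24
augment #7: 2→6→7→10→3 bottleneck 5, total now 29
augment #8: 2→11→7→10→3 bottleneck 4, total now 33
augment #9: 2→11→9→1→3 bottleneck 1, total now 34
augment #10: 2→11→7→10→1→3 bottleneck 2, total now 36
augment #11: 2→6→5→7→10→1→3 bottleneck 2, total now 38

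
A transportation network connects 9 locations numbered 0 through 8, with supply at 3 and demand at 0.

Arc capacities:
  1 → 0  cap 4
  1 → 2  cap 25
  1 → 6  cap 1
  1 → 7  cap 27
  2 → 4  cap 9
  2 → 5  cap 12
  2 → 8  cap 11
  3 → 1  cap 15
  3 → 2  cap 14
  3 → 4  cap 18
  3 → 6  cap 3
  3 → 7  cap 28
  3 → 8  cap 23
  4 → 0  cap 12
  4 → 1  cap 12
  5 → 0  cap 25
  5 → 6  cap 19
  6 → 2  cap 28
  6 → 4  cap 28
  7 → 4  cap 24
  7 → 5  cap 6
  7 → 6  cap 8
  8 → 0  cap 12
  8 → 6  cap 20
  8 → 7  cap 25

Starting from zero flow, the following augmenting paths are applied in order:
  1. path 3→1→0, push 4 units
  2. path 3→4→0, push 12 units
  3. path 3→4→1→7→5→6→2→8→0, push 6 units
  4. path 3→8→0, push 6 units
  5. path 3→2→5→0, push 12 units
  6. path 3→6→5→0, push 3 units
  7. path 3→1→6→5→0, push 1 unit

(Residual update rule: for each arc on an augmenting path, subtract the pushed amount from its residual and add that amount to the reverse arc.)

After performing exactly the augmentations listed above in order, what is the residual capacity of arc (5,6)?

after path 1 (3→1→0, push 4): res(5,6)=19
after path 2 (3→4→0, push 12): res(5,6)=19
after path 3 (3→4→1→7→5→6→2→8→0, push 6): res(5,6)=13
after path 4 (3→8→0, push 6): res(5,6)=13
after path 5 (3→2→5→0, push 12): res(5,6)=13
after path 6 (3→6→5→0, push 3): res(5,6)=16
after path 7 (3→1→6→5→0, push 1): res(5,6)=17

Residual capacity of (5,6): 17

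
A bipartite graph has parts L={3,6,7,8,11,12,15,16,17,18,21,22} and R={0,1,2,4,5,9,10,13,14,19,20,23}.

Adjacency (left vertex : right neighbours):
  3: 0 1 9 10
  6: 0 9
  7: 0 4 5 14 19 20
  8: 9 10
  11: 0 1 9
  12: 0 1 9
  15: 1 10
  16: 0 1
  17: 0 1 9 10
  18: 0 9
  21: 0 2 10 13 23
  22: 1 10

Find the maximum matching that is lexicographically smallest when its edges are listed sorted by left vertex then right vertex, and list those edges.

Lex-smallest maximum matching: {(3,0), (6,9), (7,4), (8,10), (11,1), (21,2)}

|M| = 6 (so the lex-smallest maximum matching has 6 edges)
process left vertices in ascending order; for each, take the smallest-labelled available neighbour that still permits 6 edges overall, or leave it unmatched if none does
lex-smallest matching: {3-0, 6-9, 7-4, 8-10, 11-1, 21-2}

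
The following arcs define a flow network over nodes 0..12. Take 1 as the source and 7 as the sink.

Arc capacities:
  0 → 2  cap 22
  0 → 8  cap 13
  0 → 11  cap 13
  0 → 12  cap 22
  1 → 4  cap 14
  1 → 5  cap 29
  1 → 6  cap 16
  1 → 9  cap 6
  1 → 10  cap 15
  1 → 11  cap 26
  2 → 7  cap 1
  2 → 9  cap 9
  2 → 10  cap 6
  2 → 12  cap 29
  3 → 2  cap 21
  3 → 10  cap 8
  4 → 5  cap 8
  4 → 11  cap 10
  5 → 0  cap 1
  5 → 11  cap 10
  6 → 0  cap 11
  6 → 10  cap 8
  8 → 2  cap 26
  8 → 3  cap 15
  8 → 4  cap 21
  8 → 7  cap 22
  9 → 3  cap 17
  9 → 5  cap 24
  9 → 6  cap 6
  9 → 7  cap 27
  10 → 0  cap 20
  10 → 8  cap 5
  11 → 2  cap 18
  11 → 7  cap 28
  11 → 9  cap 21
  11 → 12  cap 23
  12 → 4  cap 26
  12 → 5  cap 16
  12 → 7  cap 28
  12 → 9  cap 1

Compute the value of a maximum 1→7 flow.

augment #1: 1→9→7 bottleneck 6, total now 6
augment #2: 1→11→7 bottleneck 26, total now 32
augment #3: 1→4→11→7 bottleneck 2, total now 34
augment #4: 1→10→8→7 bottleneck 5, total now 39
augment #5: 1→4→11→2→7 bottleneck 1, total now 40
augment #6: 1→4→11→9→7 bottleneck 7, total now 47
augment #7: 1→5→0→8→7 bottleneck 1, total now 48
augment #8: 1→5→11→9→7 bottleneck 10, total now 58
augment #9: 1→6→0→8→7 bottleneck 11, total now 69
augment #10: 1→10→0→8→7 bottleneck 1, total now 70
augment #11: 1→10→0→12→7 bottleneck 9, total now 79
augment #12: 1→6→10→0→12→7 bottleneck 5, total now 84

Maximum flow value: 84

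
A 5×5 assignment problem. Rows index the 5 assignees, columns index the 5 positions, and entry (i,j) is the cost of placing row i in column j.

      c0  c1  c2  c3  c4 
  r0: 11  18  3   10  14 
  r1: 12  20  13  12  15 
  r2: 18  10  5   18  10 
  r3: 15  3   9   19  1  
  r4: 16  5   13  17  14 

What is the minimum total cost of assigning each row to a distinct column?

Minimum assignment cost: 33

optimal assignment: row0→col3 (cost 10), row1→col0 (cost 12), row2→col2 (cost 5), row3→col4 (cost 1), row4→col1 (cost 5)
total = 10 + 12 + 5 + 1 + 5 = 33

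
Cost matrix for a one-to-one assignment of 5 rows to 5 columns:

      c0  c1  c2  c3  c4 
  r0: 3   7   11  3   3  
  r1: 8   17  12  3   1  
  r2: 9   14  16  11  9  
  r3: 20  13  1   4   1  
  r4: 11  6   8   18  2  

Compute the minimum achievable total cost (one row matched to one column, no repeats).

optimal assignment: row0→col3 (cost 3), row1→col4 (cost 1), row2→col0 (cost 9), row3→col2 (cost 1), row4→col1 (cost 6)
total = 3 + 1 + 9 + 1 + 6 = 20

Minimum assignment cost: 20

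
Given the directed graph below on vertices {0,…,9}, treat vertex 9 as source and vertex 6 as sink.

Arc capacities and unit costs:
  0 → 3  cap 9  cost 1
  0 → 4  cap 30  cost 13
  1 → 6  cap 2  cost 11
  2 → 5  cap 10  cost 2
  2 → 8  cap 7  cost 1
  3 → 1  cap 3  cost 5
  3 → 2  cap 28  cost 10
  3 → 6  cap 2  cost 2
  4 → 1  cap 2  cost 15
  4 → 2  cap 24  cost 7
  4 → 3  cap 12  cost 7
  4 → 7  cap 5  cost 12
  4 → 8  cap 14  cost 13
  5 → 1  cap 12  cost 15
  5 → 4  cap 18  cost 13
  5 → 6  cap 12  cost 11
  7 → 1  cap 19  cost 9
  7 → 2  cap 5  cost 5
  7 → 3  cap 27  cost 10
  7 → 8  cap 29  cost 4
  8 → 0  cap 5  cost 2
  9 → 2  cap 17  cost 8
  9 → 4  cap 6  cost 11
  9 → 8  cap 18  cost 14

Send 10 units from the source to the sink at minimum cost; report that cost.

Minimum cost for 10 units: 196

shortest-cost path #1: 9→2→8→0→3→6 push 2 @ unit cost 14 (adds 28)
shortest-cost path #2: 9→2→5→6 push 8 @ unit cost 21 (adds 168)
total cost = 196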